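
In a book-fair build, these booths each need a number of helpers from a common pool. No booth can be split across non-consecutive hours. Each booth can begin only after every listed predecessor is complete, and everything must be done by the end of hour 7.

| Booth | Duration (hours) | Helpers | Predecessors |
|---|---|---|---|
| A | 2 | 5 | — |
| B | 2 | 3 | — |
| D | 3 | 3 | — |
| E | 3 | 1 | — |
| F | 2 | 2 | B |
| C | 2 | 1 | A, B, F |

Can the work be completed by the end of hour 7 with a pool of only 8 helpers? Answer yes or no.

yes

Schedule A@3, B@1, D@5, E@1, F@4, C@6: h1:4  h2:4  h3:6  h4:7  h5:5  h6:4  h7:4 — peak 7 ≤ 8.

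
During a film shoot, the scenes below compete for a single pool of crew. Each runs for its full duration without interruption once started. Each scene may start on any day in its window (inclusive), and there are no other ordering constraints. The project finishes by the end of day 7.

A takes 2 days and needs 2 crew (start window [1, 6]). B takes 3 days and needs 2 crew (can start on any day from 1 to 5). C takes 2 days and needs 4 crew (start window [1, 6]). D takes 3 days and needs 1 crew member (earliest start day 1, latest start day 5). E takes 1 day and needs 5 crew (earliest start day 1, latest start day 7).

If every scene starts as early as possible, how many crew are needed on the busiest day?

Early-start schedule: A@1, B@1, C@1, D@1, E@1.
Load per day: day 1: 14, day 2: 9, day 3: 3, day 4: 0, day 5: 0, day 6: 0, day 7: 0.
Peak is 14.

14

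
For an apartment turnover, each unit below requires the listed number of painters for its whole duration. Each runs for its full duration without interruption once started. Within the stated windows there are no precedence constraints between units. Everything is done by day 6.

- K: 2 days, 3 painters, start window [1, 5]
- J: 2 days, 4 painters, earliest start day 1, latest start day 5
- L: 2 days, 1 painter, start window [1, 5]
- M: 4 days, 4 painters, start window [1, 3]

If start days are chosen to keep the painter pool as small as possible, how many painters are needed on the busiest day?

Early-start (K@1, J@1, L@1, M@1) gives peak 12: d1:12  d2:12  d3:4  d4:4  d5:0  d6:0.
Shift L→3, M→3.
Schedule K@1, J@1, L@3, M@3: d1:7  d2:7  d3:5  d4:5  d5:4  d6:4 — peak 7.

7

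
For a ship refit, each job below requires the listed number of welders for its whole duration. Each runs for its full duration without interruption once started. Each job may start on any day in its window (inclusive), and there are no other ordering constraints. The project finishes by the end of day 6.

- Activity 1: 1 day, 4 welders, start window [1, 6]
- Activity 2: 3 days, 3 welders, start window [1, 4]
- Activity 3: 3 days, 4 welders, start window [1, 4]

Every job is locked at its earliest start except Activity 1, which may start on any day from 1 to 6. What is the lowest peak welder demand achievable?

7

Activity 1@1: d1:11  d2:7  d3:7  d4:0  d5:0  d6:0 → peak 11
Activity 1@2: d1:7  d2:11  d3:7  d4:0  d5:0  d6:0 → peak 11
Activity 1@3: d1:7  d2:7  d3:11  d4:0  d5:0  d6:0 → peak 11
Activity 1@4: d1:7  d2:7  d3:7  d4:4  d5:0  d6:0 → peak 7
Activity 1@5: d1:7  d2:7  d3:7  d4:0  d5:4  d6:0 → peak 7
Activity 1@6: d1:7  d2:7  d3:7  d4:0  d5:0  d6:4 → peak 7
Best is Activity 1@4, peak 7.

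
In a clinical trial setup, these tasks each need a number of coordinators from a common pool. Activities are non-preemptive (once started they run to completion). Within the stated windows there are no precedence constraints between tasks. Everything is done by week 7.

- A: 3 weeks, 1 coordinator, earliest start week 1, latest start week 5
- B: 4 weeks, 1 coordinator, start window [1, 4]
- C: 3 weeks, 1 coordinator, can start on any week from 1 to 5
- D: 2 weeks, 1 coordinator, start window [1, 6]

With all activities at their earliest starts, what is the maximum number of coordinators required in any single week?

4

Early-start schedule: A@1, B@1, C@1, D@1.
Load per week: week 1: 4, week 2: 4, week 3: 3, week 4: 1, week 5: 0, week 6: 0, week 7: 0.
Peak is 4.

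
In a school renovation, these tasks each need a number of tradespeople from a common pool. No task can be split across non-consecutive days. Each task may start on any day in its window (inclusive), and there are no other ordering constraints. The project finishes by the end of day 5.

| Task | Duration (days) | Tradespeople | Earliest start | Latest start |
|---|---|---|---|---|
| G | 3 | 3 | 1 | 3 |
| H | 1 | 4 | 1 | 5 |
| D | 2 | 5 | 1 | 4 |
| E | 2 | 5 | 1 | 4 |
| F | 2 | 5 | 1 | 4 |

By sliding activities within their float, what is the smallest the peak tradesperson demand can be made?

Early-start (G@1, H@1, D@1, E@1, F@1) gives peak 22: d1:22  d2:18  d3:3  d4:0  d5:0.
Shift D→2, E→4, F→4.
Schedule G@1, H@1, D@2, E@4, F@4: d1:7  d2:8  d3:8  d4:10  d5:10 — peak 10.

10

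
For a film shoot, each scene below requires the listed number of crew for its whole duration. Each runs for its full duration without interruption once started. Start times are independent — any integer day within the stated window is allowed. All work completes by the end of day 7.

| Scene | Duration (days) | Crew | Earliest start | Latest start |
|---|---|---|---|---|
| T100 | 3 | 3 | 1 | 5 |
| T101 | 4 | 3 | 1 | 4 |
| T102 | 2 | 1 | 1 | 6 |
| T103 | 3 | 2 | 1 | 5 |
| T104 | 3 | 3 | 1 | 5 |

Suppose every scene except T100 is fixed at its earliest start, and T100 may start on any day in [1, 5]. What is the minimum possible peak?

T100@1: d1:12  d2:12  d3:11  d4:3  d5:0  d6:0  d7:0 → peak 12
T100@2: d1:9  d2:12  d3:11  d4:6  d5:0  d6:0  d7:0 → peak 12
T100@3: d1:9  d2:9  d3:11  d4:6  d5:3  d6:0  d7:0 → peak 11
T100@4: d1:9  d2:9  d3:8  d4:6  d5:3  d6:3  d7:0 → peak 9
T100@5: d1:9  d2:9  d3:8  d4:3  d5:3  d6:3  d7:3 → peak 9
Best is T100@4, peak 9.

9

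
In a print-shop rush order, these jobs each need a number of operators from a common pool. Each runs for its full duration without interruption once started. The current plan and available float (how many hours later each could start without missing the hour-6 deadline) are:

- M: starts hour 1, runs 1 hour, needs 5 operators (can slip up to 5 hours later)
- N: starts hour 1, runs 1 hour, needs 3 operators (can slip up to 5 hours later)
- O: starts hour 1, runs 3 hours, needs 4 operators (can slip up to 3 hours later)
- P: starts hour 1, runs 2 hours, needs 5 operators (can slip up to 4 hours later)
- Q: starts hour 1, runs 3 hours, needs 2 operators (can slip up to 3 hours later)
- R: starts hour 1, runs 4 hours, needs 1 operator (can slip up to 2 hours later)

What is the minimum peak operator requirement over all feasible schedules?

Early-start (M@1, N@1, O@1, P@1, Q@1, R@1) gives peak 20: h1:20  h2:12  h3:7  h4:1  h5:0  h6:0.
Shift O→2, P→5, Q→2, R→2.
Schedule M@1, N@1, O@2, P@5, Q@2, R@2: h1:8  h2:7  h3:7  h4:7  h5:6  h6:5 — peak 8.

8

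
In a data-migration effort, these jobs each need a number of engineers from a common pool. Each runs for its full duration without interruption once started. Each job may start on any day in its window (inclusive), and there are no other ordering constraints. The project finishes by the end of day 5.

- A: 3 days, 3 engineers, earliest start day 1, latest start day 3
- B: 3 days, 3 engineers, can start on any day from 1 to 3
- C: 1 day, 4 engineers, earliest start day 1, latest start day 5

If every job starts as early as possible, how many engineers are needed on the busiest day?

Early-start schedule: A@1, B@1, C@1.
Load per day: day 1: 10, day 2: 6, day 3: 6, day 4: 0, day 5: 0.
Peak is 10.

10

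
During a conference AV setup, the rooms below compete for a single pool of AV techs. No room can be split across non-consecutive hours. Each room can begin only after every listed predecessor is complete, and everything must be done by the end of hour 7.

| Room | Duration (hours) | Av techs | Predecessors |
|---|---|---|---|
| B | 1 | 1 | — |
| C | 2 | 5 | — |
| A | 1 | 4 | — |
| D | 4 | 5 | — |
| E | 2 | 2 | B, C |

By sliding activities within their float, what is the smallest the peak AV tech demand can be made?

7

Early-start (B@1, C@1, A@1, D@1, E@3) gives peak 15: h1:15  h2:10  h3:7  h4:7  h5:0  h6:0  h7:0.
Shift A→3, D→4.
Schedule B@1, C@1, A@3, D@4, E@3: h1:6  h2:5  h3:6  h4:7  h5:5  h6:5  h7:5 — peak 7.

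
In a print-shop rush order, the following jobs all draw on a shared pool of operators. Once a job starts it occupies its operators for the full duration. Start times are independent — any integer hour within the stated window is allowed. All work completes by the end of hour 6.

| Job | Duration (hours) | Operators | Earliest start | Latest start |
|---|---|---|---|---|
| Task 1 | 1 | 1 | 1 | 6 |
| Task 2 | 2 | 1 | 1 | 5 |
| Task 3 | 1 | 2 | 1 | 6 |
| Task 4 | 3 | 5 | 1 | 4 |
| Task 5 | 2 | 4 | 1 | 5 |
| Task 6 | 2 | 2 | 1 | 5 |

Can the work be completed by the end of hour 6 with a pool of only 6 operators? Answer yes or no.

Schedule Task 1@1, Task 2@1, Task 3@1, Task 4@2, Task 5@5, Task 6@5: h1:4  h2:6  h3:5  h4:5  h5:6  h6:6 — peak 6 ≤ 6.

yes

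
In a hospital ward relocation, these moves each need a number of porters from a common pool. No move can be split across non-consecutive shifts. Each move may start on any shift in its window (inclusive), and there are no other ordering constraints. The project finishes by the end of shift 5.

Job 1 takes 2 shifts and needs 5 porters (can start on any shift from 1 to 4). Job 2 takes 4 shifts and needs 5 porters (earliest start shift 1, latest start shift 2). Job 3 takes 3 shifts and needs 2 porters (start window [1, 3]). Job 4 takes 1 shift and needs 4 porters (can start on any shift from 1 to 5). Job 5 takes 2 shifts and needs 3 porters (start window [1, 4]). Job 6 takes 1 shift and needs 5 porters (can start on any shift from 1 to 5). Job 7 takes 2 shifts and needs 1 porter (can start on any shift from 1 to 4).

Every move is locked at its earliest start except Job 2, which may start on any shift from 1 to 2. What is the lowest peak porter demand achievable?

20

Job 2@1: s1:25  s2:16  s3:7  s4:5  s5:0 → peak 25
Job 2@2: s1:20  s2:16  s3:7  s4:5  s5:5 → peak 20
Best is Job 2@2, peak 20.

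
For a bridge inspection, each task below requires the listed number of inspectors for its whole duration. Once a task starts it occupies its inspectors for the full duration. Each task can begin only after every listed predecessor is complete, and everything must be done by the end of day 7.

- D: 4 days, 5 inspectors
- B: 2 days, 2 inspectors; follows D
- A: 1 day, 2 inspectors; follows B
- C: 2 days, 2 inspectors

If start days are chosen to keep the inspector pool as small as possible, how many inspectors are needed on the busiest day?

Early-start (D@1, B@5, A@7, C@1) gives peak 7: d1:7  d2:7  d3:5  d4:5  d5:2  d6:2  d7:2.
Shift C→5.
Schedule D@1, B@5, A@7, C@5: d1:5  d2:5  d3:5  d4:5  d5:4  d6:4  d7:2 — peak 5.
Total inspector-days = 30 over 7 days ⇒ peak ≥ ⌈30/7⌉ = 5, so 5 is optimal.

5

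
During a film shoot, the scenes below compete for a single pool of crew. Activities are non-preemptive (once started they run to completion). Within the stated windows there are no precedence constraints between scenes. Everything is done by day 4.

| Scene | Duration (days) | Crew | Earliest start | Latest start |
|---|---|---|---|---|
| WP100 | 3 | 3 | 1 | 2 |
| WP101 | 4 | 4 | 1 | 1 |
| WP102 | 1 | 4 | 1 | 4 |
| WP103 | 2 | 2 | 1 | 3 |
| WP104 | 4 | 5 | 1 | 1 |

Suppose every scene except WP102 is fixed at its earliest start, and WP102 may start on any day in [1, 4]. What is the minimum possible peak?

14

WP102@1: d1:18  d2:14  d3:12  d4:9 → peak 18
WP102@2: d1:14  d2:18  d3:12  d4:9 → peak 18
WP102@3: d1:14  d2:14  d3:16  d4:9 → peak 16
WP102@4: d1:14  d2:14  d3:12  d4:13 → peak 14
Best is WP102@4, peak 14.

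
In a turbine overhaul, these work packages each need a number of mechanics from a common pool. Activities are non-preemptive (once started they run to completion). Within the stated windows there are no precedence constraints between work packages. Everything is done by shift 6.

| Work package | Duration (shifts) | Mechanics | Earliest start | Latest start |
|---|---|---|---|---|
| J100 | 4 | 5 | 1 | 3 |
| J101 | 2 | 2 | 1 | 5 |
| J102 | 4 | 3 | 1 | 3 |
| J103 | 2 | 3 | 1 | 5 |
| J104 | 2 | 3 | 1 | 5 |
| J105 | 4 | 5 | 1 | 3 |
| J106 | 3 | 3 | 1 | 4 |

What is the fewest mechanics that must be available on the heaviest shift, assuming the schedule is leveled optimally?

Early-start (J100@1, J101@1, J102@1, J103@1, J104@1, J105@1, J106@1) gives peak 24: s1:24  s2:24  s3:16  s4:13  s5:0  s6:0.
Shift J105→3, J106→3.
Schedule J100@1, J101@1, J102@1, J103@1, J104@1, J105@3, J106@3: s1:16  s2:16  s3:16  s4:16  s5:8  s6:5 — peak 16.

16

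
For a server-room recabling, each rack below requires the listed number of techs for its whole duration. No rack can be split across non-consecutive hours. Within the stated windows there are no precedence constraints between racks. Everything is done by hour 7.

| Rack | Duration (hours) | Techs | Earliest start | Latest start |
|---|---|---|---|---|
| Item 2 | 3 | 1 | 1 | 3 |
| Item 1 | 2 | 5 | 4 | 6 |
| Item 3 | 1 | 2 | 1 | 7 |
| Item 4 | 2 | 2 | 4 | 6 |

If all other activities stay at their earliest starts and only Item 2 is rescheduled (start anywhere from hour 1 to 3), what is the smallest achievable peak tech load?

Item 2@1: h1:3  h2:1  h3:1  h4:7  h5:7  h6:0  h7:0 → peak 7
Item 2@2: h1:2  h2:1  h3:1  h4:8  h5:7  h6:0  h7:0 → peak 8
Item 2@3: h1:2  h2:0  h3:1  h4:8  h5:8  h6:0  h7:0 → peak 8
Best is Item 2@1, peak 7.

7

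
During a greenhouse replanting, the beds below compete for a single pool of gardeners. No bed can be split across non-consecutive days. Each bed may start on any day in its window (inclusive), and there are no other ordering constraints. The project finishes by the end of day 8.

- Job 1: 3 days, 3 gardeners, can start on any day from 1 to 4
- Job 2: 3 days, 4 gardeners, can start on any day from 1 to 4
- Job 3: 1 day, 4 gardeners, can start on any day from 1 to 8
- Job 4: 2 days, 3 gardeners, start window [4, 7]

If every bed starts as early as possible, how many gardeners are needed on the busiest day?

Early-start schedule: Job 1@1, Job 2@1, Job 3@1, Job 4@4.
Load per day: day 1: 11, day 2: 7, day 3: 7, day 4: 3, day 5: 3, day 6: 0, day 7: 0, day 8: 0.
Peak is 11.

11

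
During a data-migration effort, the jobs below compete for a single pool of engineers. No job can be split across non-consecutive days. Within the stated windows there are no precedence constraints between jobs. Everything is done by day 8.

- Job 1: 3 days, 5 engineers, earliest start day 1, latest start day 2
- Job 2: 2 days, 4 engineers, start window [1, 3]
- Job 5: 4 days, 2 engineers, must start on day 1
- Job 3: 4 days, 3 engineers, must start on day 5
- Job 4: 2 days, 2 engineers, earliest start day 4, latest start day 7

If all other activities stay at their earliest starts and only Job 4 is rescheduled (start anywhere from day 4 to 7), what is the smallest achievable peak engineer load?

Job 4@4: d1:11  d2:11  d3:7  d4:4  d5:5  d6:3  d7:3  d8:3 → peak 11
Job 4@5: d1:11  d2:11  d3:7  d4:2  d5:5  d6:5  d7:3  d8:3 → peak 11
Job 4@6: d1:11  d2:11  d3:7  d4:2  d5:3  d6:5  d7:5  d8:3 → peak 11
Job 4@7: d1:11  d2:11  d3:7  d4:2  d5:3  d6:3  d7:5  d8:5 → peak 11
Best is Job 4@4, peak 11.

11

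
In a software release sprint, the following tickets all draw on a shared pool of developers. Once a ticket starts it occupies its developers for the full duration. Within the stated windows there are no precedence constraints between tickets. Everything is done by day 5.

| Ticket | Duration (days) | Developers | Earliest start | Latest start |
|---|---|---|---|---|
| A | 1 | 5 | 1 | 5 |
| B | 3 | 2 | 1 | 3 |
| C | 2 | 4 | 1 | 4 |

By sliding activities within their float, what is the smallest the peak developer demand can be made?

Early-start (A@1, B@1, C@1) gives peak 11: d1:11  d2:6  d3:2  d4:0  d5:0.
Shift B→2, C→2.
Schedule A@1, B@2, C@2: d1:5  d2:6  d3:6  d4:2  d5:0 — peak 6.

6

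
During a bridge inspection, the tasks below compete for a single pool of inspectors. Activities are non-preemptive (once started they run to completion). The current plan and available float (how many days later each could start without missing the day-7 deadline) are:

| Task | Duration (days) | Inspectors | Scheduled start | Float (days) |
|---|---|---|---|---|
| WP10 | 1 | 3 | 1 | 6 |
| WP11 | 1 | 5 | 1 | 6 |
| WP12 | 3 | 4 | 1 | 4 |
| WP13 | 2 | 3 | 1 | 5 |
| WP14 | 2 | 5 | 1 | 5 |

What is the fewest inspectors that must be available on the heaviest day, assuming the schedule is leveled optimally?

7

Early-start (WP10@1, WP11@1, WP12@1, WP13@1, WP14@1) gives peak 20: d1:20  d2:12  d3:4  d4:0  d5:0  d6:0  d7:0.
Shift WP11→2, WP12→3, WP13→3, WP14→6.
Schedule WP10@1, WP11@2, WP12@3, WP13@3, WP14@6: d1:3  d2:5  d3:7  d4:7  d5:4  d6:5  d7:5 — peak 7.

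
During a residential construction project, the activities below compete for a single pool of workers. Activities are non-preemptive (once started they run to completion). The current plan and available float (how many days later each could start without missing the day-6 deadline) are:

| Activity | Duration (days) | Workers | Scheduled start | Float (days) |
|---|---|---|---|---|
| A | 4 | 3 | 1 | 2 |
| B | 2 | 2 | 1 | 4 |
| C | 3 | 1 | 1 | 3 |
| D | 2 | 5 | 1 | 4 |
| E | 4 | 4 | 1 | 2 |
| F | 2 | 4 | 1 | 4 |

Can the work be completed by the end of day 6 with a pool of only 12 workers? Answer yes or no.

yes

Schedule A@1, B@1, C@1, D@5, E@1, F@5: d1:10  d2:10  d3:8  d4:7  d5:9  d6:9 — peak 10 ≤ 12.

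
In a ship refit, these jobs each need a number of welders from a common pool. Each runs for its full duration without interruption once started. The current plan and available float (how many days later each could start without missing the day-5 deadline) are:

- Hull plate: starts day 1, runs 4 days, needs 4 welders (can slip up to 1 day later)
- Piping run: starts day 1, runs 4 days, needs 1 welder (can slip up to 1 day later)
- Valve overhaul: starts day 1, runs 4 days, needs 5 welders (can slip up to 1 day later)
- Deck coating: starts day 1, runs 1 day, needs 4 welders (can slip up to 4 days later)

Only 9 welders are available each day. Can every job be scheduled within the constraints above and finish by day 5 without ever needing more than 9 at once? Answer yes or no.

no

The minimum achievable peak is 10; 9 < 10, so no feasible schedule stays within the cap.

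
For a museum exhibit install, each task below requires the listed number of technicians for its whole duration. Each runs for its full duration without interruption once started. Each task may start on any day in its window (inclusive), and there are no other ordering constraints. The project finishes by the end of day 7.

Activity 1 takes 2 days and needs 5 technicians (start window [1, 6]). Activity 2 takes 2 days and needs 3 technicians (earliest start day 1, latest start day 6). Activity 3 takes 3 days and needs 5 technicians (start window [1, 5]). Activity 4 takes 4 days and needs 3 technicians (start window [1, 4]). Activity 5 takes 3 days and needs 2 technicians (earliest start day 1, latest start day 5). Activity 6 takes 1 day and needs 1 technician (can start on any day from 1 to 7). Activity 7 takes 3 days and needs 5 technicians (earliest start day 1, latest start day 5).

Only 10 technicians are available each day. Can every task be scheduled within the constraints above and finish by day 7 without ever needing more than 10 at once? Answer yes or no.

yes

Schedule Activity 1@1, Activity 2@3, Activity 3@1, Activity 4@4, Activity 5@3, Activity 6@4, Activity 7@5: d1:10  d2:10  d3:10  d4:9  d5:10  d6:8  d7:8 — peak 10 ≤ 10.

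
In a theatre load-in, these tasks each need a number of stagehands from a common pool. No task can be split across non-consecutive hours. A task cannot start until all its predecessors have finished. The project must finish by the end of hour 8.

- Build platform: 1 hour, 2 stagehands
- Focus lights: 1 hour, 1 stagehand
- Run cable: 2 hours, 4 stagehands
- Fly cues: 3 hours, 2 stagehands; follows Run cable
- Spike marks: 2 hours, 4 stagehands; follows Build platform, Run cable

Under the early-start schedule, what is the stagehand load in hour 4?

6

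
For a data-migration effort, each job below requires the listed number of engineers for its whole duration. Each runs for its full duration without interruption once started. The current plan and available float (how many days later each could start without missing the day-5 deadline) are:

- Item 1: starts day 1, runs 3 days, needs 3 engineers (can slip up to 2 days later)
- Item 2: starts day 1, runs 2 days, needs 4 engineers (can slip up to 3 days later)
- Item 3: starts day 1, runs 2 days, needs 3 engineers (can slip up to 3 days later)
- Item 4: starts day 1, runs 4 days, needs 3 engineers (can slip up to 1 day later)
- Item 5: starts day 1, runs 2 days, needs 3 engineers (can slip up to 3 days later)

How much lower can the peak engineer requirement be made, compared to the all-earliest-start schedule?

6

Early-start peak: d1:16  d2:16  d3:6  d4:3  d5:0 ⇒ 16.
Leveled (Item 1@1, Item 2@1, Item 3@3, Item 4@1, Item 5@4): d1:10  d2:10  d3:9  d4:9  d5:3 ⇒ 10.
Reduction 16 − 10 = 6.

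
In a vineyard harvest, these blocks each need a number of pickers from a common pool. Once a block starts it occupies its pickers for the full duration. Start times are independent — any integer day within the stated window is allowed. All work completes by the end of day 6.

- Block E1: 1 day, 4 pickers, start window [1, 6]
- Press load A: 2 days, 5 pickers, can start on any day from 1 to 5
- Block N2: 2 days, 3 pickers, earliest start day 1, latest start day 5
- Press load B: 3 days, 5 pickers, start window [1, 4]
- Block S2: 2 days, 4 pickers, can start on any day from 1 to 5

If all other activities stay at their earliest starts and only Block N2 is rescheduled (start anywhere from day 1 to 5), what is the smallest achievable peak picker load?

18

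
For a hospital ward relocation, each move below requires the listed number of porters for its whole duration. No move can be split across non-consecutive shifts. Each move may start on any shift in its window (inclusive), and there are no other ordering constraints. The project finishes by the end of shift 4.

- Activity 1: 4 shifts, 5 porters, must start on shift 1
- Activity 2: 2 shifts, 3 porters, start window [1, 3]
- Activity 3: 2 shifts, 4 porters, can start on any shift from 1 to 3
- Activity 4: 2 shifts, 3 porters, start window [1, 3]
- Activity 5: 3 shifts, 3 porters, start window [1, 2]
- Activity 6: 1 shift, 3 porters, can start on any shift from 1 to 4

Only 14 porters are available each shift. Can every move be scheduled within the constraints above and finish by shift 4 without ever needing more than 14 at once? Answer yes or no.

yes

Schedule Activity 1@1, Activity 2@1, Activity 3@3, Activity 4@1, Activity 5@1, Activity 6@4: s1:14  s2:14  s3:12  s4:12 — peak 14 ≤ 14.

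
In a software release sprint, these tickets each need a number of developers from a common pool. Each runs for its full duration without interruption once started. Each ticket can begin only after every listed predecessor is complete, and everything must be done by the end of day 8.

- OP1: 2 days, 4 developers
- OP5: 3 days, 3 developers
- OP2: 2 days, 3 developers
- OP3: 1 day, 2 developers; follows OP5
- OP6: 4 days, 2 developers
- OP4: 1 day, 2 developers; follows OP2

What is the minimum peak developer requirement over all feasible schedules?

Early-start (OP1@1, OP5@1, OP2@1, OP3@4, OP6@1, OP4@3) gives peak 12: d1:12  d2:12  d3:7  d4:4  d5:0  d6:0  d7:0  d8:0.
Shift OP5→3, OP2→6, OP3→7, OP6→3, OP4→8.
Schedule OP1@1, OP5@3, OP2@6, OP3@7, OP6@3, OP4@8: d1:4  d2:4  d3:5  d4:5  d5:5  d6:5  d7:5  d8:2 — peak 5.
Total developer-days = 35 over 8 days ⇒ peak ≥ ⌈35/8⌉ = 5, so 5 is optimal.

5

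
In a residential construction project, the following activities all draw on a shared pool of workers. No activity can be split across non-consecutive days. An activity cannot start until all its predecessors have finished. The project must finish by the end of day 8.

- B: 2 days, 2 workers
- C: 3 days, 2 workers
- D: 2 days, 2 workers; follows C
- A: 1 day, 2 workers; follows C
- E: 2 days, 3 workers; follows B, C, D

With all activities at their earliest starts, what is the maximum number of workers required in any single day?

Early-start schedule: B@1, C@1, D@4, A@4, E@6.
Load per day: day 1: 4, day 2: 4, day 3: 2, day 4: 4, day 5: 2, day 6: 3, day 7: 3, day 8: 0.
Peak is 4.

4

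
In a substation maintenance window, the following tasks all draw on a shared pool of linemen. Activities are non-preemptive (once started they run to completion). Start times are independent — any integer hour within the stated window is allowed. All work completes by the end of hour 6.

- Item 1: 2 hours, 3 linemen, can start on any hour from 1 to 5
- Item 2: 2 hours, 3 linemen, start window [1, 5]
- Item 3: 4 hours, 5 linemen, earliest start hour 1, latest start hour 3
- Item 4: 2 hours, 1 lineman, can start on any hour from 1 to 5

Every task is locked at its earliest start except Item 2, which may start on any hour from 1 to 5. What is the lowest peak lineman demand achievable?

Item 2@1: h1:12  h2:12  h3:5  h4:5  h5:0  h6:0 → peak 12
Item 2@2: h1:9  h2:12  h3:8  h4:5  h5:0  h6:0 → peak 12
Item 2@3: h1:9  h2:9  h3:8  h4:8  h5:0  h6:0 → peak 9
Item 2@4: h1:9  h2:9  h3:5  h4:8  h5:3  h6:0 → peak 9
Item 2@5: h1:9  h2:9  h3:5  h4:5  h5:3  h6:3 → peak 9
Best is Item 2@3, peak 9.

9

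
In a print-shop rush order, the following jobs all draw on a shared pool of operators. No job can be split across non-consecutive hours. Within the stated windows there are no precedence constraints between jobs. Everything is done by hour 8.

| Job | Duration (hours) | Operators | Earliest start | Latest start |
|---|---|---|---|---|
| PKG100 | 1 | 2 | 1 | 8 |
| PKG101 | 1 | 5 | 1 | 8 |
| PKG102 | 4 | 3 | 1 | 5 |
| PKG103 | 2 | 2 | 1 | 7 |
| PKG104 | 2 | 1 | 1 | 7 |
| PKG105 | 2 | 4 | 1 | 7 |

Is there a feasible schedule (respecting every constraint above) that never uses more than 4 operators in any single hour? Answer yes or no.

Total operator-hours = 33; over 8 hours the average is 33/8 > 4, so some hour must exceed 4.

no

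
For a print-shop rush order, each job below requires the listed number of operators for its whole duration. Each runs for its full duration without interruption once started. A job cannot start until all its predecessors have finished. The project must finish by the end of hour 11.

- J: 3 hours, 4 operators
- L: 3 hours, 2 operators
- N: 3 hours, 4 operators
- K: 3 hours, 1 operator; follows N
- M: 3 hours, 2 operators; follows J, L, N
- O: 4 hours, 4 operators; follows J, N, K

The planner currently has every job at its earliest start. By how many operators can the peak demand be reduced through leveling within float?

Early-start peak: h1:10  h2:10  h3:10  h4:3  h5:3  h6:3  h7:4  h8:4  h9:4  h10:4  h11:0 ⇒ 10.
Leveled (J@4, L@1, N@1, K@4, M@7, O@7): h1:6  h2:6  h3:6  h4:5  h5:5  h6:5  h7:6  h8:6  h9:6  h10:4  h11:0 ⇒ 6.
Reduction 10 − 6 = 4.

4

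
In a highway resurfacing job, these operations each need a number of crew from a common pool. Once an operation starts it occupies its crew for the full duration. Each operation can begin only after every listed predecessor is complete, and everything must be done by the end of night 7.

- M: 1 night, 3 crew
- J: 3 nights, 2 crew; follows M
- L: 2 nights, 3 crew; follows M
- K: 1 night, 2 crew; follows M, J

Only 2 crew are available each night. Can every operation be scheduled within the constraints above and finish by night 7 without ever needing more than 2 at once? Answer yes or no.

Total crew member-nights = 17; over 7 nights the average is 17/7 > 2, so some night must exceed 2.

no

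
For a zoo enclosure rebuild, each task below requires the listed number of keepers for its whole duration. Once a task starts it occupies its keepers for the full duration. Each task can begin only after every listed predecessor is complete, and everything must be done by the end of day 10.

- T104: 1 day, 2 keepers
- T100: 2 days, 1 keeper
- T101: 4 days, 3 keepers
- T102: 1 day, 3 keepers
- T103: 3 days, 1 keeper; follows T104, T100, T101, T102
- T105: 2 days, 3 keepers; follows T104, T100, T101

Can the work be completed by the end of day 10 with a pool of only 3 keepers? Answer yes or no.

The minimum achievable peak is 4; 3 < 4, so no feasible schedule stays within the cap.

no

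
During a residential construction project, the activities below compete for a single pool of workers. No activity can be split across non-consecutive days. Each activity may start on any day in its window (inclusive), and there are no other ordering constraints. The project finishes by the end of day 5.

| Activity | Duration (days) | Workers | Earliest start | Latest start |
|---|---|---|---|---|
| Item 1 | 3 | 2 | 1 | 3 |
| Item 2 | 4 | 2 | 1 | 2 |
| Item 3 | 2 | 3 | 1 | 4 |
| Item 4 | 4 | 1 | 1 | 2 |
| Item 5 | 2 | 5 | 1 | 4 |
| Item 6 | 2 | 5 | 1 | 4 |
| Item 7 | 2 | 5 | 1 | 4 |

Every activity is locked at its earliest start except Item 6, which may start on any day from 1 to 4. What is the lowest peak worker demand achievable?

Item 6@1: d1:23  d2:23  d3:5  d4:3  d5:0 → peak 23
Item 6@2: d1:18  d2:23  d3:10  d4:3  d5:0 → peak 23
Item 6@3: d1:18  d2:18  d3:10  d4:8  d5:0 → peak 18
Item 6@4: d1:18  d2:18  d3:5  d4:8  d5:5 → peak 18
Best is Item 6@3, peak 18.

18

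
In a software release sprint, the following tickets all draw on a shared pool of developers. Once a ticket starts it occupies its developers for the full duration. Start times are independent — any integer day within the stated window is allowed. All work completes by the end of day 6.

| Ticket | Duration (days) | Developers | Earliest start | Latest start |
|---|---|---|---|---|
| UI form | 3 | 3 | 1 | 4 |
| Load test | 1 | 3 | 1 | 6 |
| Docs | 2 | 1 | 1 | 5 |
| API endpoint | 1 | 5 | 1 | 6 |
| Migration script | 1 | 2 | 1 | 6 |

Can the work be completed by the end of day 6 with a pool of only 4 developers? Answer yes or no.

The minimum achievable peak is 5; 4 < 5, so no feasible schedule stays within the cap.

no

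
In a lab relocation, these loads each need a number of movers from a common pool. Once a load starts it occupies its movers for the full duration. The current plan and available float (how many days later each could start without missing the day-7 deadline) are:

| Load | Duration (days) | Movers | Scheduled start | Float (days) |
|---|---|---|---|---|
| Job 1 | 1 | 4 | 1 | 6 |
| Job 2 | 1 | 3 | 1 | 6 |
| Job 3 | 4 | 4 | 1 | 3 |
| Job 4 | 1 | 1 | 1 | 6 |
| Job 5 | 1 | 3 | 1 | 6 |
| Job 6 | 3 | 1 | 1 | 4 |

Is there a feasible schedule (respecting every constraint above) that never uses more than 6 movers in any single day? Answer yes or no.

yes

Schedule Job 1@1, Job 2@2, Job 3@3, Job 4@1, Job 5@7, Job 6@2: d1:5  d2:4  d3:5  d4:5  d5:4  d6:4  d7:3 — peak 5 ≤ 6.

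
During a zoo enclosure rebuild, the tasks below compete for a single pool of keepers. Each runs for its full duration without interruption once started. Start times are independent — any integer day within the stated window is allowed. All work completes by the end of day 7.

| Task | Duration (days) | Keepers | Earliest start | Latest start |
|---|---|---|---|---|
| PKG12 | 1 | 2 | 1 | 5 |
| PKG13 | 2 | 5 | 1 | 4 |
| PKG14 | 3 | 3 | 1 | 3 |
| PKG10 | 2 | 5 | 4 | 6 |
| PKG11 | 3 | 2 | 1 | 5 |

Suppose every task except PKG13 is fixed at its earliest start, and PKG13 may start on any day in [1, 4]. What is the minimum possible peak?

PKG13@1: d1:12  d2:10  d3:5  d4:5  d5:5  d6:0  d7:0 → peak 12
PKG13@2: d1:7  d2:10  d3:10  d4:5  d5:5  d6:0  d7:0 → peak 10
PKG13@3: d1:7  d2:5  d3:10  d4:10  d5:5  d6:0  d7:0 → peak 10
PKG13@4: d1:7  d2:5  d3:5  d4:10  d5:10  d6:0  d7:0 → peak 10
Best is PKG13@2, peak 10.

10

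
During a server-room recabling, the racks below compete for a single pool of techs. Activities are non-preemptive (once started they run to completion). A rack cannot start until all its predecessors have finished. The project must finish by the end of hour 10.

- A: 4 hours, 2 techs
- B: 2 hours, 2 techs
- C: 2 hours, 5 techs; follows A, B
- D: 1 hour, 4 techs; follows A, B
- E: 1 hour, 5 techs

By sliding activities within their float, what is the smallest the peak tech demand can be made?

5

Early-start (A@1, B@1, C@5, D@5, E@1) gives peak 9: h1:9  h2:4  h3:2  h4:2  h5:9  h6:5  h7:0  h8:0  h9:0  h10:0.
Shift D→7, E→8.
Schedule A@1, B@1, C@5, D@7, E@8: h1:4  h2:4  h3:2  h4:2  h5:5  h6:5  h7:4  h8:5  h9:0  h10:0 — peak 5.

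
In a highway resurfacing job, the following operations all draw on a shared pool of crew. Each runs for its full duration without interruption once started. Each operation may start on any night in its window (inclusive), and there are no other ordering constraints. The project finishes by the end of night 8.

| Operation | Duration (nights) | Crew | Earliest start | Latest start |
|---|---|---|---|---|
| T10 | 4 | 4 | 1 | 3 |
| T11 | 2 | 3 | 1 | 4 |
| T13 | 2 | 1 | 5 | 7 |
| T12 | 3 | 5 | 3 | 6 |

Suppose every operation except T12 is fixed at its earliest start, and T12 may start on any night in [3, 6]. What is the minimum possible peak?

7

T12@3: n1:7  n2:7  n3:9  n4:9  n5:6  n6:1  n7:0  n8:0 → peak 9
T12@4: n1:7  n2:7  n3:4  n4:9  n5:6  n6:6  n7:0  n8:0 → peak 9
T12@5: n1:7  n2:7  n3:4  n4:4  n5:6  n6:6  n7:5  n8:0 → peak 7
T12@6: n1:7  n2:7  n3:4  n4:4  n5:1  n6:6  n7:5  n8:5 → peak 7
Best is T12@5, peak 7.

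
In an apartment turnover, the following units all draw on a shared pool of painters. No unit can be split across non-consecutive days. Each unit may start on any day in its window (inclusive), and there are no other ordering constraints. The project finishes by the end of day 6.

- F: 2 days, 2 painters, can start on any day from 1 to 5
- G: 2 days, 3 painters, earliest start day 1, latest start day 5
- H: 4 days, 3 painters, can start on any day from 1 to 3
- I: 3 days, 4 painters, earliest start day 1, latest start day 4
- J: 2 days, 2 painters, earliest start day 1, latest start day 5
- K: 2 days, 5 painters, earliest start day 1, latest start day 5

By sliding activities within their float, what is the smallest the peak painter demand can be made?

9

Early-start (F@1, G@1, H@1, I@1, J@1, K@1) gives peak 19: d1:19  d2:19  d3:7  d4:3  d5:0  d6:0.
Shift I→3, J→3, K→5.
Schedule F@1, G@1, H@1, I@3, J@3, K@5: d1:8  d2:8  d3:9  d4:9  d5:9  d6:5 — peak 9.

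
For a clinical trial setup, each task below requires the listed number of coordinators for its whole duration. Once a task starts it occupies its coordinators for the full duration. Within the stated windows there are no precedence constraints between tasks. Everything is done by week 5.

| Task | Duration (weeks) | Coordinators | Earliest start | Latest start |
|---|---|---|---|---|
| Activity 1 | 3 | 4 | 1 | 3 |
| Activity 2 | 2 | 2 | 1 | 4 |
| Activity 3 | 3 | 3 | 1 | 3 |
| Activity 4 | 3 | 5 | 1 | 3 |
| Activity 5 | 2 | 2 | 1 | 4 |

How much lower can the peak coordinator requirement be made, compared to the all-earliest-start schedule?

4

Early-start peak: w1:16  w2:16  w3:12  w4:0  w5:0 ⇒ 16.
Leveled (Activity 1@1, Activity 2@1, Activity 3@1, Activity 4@3, Activity 5@1): w1:11  w2:11  w3:12  w4:5  w5:5 ⇒ 12.
Reduction 16 − 12 = 4.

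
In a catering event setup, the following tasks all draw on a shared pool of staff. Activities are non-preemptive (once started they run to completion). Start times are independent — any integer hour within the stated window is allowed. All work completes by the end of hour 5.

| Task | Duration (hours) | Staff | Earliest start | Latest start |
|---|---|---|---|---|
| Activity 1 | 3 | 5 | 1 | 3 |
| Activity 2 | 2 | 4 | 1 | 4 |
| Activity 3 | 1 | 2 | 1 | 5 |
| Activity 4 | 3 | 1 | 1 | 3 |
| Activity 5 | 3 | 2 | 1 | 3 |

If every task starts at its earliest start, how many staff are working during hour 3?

8

At early start, hour 3 has: Activity 1, Activity 4, Activity 5.
Demand: 5 + 1 + 2 = 8.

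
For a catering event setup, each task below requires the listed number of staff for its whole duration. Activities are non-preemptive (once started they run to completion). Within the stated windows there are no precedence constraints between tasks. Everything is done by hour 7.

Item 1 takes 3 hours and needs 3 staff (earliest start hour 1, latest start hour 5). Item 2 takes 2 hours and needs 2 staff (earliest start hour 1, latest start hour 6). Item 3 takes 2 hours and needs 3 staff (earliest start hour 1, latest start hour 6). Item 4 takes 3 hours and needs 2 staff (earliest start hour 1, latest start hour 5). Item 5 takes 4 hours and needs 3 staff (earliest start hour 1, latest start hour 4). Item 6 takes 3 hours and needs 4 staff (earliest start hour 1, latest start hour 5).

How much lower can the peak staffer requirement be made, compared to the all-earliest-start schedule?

9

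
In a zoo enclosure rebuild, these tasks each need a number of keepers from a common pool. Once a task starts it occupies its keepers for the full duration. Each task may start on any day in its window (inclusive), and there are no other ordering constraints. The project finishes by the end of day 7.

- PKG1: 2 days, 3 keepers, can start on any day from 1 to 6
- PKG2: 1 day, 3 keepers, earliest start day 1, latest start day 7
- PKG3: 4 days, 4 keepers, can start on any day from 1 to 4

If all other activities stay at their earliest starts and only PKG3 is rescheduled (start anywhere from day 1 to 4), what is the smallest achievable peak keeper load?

PKG3@1: d1:10  d2:7  d3:4  d4:4  d5:0  d6:0  d7:0 → peak 10
PKG3@2: d1:6  d2:7  d3:4  d4:4  d5:4  d6:0  d7:0 → peak 7
PKG3@3: d1:6  d2:3  d3:4  d4:4  d5:4  d6:4  d7:0 → peak 6
PKG3@4: d1:6  d2:3  d3:0  d4:4  d5:4  d6:4  d7:4 → peak 6
Best is PKG3@3, peak 6.

6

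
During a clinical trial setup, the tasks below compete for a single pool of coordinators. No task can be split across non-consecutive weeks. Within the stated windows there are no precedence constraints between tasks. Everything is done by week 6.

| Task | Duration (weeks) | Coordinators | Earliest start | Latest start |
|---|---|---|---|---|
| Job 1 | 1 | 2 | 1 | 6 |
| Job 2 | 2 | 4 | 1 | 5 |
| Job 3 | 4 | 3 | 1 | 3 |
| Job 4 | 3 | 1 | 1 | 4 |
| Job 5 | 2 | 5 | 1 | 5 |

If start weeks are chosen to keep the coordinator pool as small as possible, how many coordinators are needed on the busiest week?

7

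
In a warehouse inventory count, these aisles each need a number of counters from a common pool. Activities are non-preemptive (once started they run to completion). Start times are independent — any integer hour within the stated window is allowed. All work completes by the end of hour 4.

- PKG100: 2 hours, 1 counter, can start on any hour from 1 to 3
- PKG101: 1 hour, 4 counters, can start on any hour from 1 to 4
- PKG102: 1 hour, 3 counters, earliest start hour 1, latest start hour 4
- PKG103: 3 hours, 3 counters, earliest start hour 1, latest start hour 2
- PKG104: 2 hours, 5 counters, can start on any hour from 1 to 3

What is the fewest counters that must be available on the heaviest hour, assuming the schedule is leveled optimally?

8

Early-start (PKG100@1, PKG101@1, PKG102@1, PKG103@1, PKG104@1) gives peak 16: h1:16  h2:9  h3:3  h4:0.
Shift PKG103→2, PKG104→3.
Schedule PKG100@1, PKG101@1, PKG102@1, PKG103@2, PKG104@3: h1:8  h2:4  h3:8  h4:8 — peak 8.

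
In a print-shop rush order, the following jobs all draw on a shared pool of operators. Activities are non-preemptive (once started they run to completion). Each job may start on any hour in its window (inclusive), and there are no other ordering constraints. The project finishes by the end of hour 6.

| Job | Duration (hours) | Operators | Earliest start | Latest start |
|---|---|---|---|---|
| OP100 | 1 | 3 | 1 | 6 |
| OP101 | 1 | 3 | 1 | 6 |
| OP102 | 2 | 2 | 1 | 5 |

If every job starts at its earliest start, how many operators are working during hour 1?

8

At early start, hour 1 has: OP100, OP101, OP102.
Demand: 3 + 3 + 2 = 8.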